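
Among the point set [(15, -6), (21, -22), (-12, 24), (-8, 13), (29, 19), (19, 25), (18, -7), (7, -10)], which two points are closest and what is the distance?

Computing all pairwise distances among 8 points:

d((15, -6), (21, -22)) = 17.088
d((15, -6), (-12, 24)) = 40.3609
d((15, -6), (-8, 13)) = 29.8329
d((15, -6), (29, 19)) = 28.6531
d((15, -6), (19, 25)) = 31.257
d((15, -6), (18, -7)) = 3.1623 <-- minimum
d((15, -6), (7, -10)) = 8.9443
d((21, -22), (-12, 24)) = 56.6127
d((21, -22), (-8, 13)) = 45.4533
d((21, -22), (29, 19)) = 41.7732
d((21, -22), (19, 25)) = 47.0425
d((21, -22), (18, -7)) = 15.2971
d((21, -22), (7, -10)) = 18.4391
d((-12, 24), (-8, 13)) = 11.7047
d((-12, 24), (29, 19)) = 41.3038
d((-12, 24), (19, 25)) = 31.0161
d((-12, 24), (18, -7)) = 43.1393
d((-12, 24), (7, -10)) = 38.9487
d((-8, 13), (29, 19)) = 37.4833
d((-8, 13), (19, 25)) = 29.5466
d((-8, 13), (18, -7)) = 32.8024
d((-8, 13), (7, -10)) = 27.4591
d((29, 19), (19, 25)) = 11.6619
d((29, 19), (18, -7)) = 28.2312
d((29, 19), (7, -10)) = 36.4005
d((19, 25), (18, -7)) = 32.0156
d((19, 25), (7, -10)) = 37.0
d((18, -7), (7, -10)) = 11.4018

Closest pair: (15, -6) and (18, -7) with distance 3.1623

The closest pair is (15, -6) and (18, -7) with Euclidean distance 3.1623. For 8 points, brute-force pairwise comparison is shown above. For large n, the divide-and-conquer algorithm (sort by x, recurse on halves, check the dividing strip) achieves O(n log n).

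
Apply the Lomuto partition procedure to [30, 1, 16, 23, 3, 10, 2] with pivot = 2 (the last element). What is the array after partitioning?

Lomuto partition with pivot = 2:

Initial array: [30, 1, 16, 23, 3, 10, 2]

arr[0]=30 > 2: no swap
arr[1]=1 <= 2: swap with position 0, array becomes [1, 30, 16, 23, 3, 10, 2]
arr[2]=16 > 2: no swap
arr[3]=23 > 2: no swap
arr[4]=3 > 2: no swap
arr[5]=10 > 2: no swap

Place pivot at position 1: [1, 2, 16, 23, 3, 10, 30]
Pivot position: 1

After partitioning with pivot 2, the array becomes [1, 2, 16, 23, 3, 10, 30]. The pivot is placed at index 1. All elements to the left of the pivot are <= 2, and all elements to the right are > 2.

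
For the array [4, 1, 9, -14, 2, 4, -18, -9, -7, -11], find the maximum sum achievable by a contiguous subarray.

Using Kadane's algorithm on [4, 1, 9, -14, 2, 4, -18, -9, -7, -11]:

Scanning through the array:
Position 1 (value 1): max_ending_here = 5, max_so_far = 5
Position 2 (value 9): max_ending_here = 14, max_so_far = 14
Position 3 (value -14): max_ending_here = 0, max_so_far = 14
Position 4 (value 2): max_ending_here = 2, max_so_far = 14
Position 5 (value 4): max_ending_here = 6, max_so_far = 14
Position 6 (value -18): max_ending_here = -12, max_so_far = 14
Position 7 (value -9): max_ending_here = -9, max_so_far = 14
Position 8 (value -7): max_ending_here = -7, max_so_far = 14
Position 9 (value -11): max_ending_here = -11, max_so_far = 14

Maximum subarray: [4, 1, 9]
Maximum sum: 14

The maximum subarray is [4, 1, 9] with sum 14. This subarray runs from index 0 to index 2.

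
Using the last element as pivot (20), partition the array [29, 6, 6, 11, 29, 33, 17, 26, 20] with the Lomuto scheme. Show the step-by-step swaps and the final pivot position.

Lomuto partition with pivot = 20:

Initial array: [29, 6, 6, 11, 29, 33, 17, 26, 20]

arr[0]=29 > 20: no swap
arr[1]=6 <= 20: swap with position 0, array becomes [6, 29, 6, 11, 29, 33, 17, 26, 20]
arr[2]=6 <= 20: swap with position 1, array becomes [6, 6, 29, 11, 29, 33, 17, 26, 20]
arr[3]=11 <= 20: swap with position 2, array becomes [6, 6, 11, 29, 29, 33, 17, 26, 20]
arr[4]=29 > 20: no swap
arr[5]=33 > 20: no swap
arr[6]=17 <= 20: swap with position 3, array becomes [6, 6, 11, 17, 29, 33, 29, 26, 20]
arr[7]=26 > 20: no swap

Place pivot at position 4: [6, 6, 11, 17, 20, 33, 29, 26, 29]
Pivot position: 4

After partitioning with pivot 20, the array becomes [6, 6, 11, 17, 20, 33, 29, 26, 29]. The pivot is placed at index 4. All elements to the left of the pivot are <= 20, and all elements to the right are > 20.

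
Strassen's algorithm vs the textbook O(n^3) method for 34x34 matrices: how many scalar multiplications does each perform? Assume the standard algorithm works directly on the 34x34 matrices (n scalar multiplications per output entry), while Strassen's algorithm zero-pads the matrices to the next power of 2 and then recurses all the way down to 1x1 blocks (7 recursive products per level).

Matrix multiplication for 34x34 matrices:

Strassen's algorithm requires power-of-2 dimensions. Pad 34x34 to 64x64 (next power of 2).

Standard algorithm: 34^3 = 39304 multiplications
Strassen's algorithm: 7^(log2(64)) = 7^6 = 117649 multiplications
Difference: 39304 - 117649 = -78345 (Strassen uses MORE here due to padding overhead — for small or just-over-power-of-2 n, padding can outweigh the per-level savings)

Standard: 39304 multiplications (34^3). Strassen: 117649 multiplications (7^6, after padding to 64x64). Strassen reduces 8 recursive multiplications to 7 at each level.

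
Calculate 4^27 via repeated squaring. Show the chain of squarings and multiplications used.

Computing 4^27 by squaring (build up from 4^1; each line after the first costs one multiplication):

4^1 = 4
4^2 = (4^1)^2 = 4^2 = 16
4^3 = 4 * 4^2 = 4 * 16 = 64
4^6 = (4^3)^2 = 64^2 = 4096
4^12 = (4^6)^2 = 4096^2 = 16777216
4^13 = 4 * 4^12 = 4 * 16777216 = 67108864
4^26 = (4^13)^2 = 67108864^2 = 4503599627370496
4^27 = 4 * 4^26 = 4 * 4503599627370496 = 18014398509481984

Result: 18014398509481984
Multiplications needed: 7 (7 lines after 4^1)

4^27 = 18014398509481984. Using exponentiation by squaring, this requires 7 multiplications. The key idea: if the exponent is even, square the half-power; if odd, multiply by the base once.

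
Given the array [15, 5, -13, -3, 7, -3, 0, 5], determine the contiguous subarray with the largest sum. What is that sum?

Using Kadane's algorithm on [15, 5, -13, -3, 7, -3, 0, 5]:

Scanning through the array:
Position 1 (value 5): max_ending_here = 20, max_so_far = 20
Position 2 (value -13): max_ending_here = 7, max_so_far = 20
Position 3 (value -3): max_ending_here = 4, max_so_far = 20
Position 4 (value 7): max_ending_here = 11, max_so_far = 20
Position 5 (value -3): max_ending_here = 8, max_so_far = 20
Position 6 (value 0): max_ending_here = 8, max_so_far = 20
Position 7 (value 5): max_ending_here = 13, max_so_far = 20

Maximum subarray: [15, 5]
Maximum sum: 20

The maximum subarray is [15, 5] with sum 20. This subarray runs from index 0 to index 1.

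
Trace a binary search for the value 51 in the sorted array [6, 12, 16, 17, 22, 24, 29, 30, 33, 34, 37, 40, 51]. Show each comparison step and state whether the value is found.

Binary search for 51 in [6, 12, 16, 17, 22, 24, 29, 30, 33, 34, 37, 40, 51]:

lo=0, hi=12, mid=6, arr[mid]=29 -> 29 < 51, search right half
lo=7, hi=12, mid=9, arr[mid]=34 -> 34 < 51, search right half
lo=10, hi=12, mid=11, arr[mid]=40 -> 40 < 51, search right half
lo=12, hi=12, mid=12, arr[mid]=51 -> Found target at index 12!

Binary search finds 51 at index 12 after 4 comparisons. The search repeatedly halves the search space by comparing with the middle element.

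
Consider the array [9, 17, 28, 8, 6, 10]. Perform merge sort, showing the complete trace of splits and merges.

Merge sort trace:

Split: [9, 17, 28, 8, 6, 10] -> [9, 17, 28] and [8, 6, 10]
  Split: [9, 17, 28] -> [9] and [17, 28]
    Split: [17, 28] -> [17] and [28]
    Merge: [17] + [28] -> [17, 28]
  Merge: [9] + [17, 28] -> [9, 17, 28]
  Split: [8, 6, 10] -> [8] and [6, 10]
    Split: [6, 10] -> [6] and [10]
    Merge: [6] + [10] -> [6, 10]
  Merge: [8] + [6, 10] -> [6, 8, 10]
Merge: [9, 17, 28] + [6, 8, 10] -> [6, 8, 9, 10, 17, 28]

Final sorted array: [6, 8, 9, 10, 17, 28]

The merge sort proceeds by recursively splitting the array and merging sorted halves.
After all merges, the sorted array is [6, 8, 9, 10, 17, 28].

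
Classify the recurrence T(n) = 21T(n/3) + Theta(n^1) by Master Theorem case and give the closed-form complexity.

Master Theorem for T(n) = 21T(n/3) + O(n^1):

a = 21, b = 3, c = 1
log_b(a) = log_3(21) = 2.7712

Case 1: c = 1 < log_3(21) = 2.7712
T(n) = O(n^(log_3 21))

For T(n) = 21T(n/3) + O(n^1): log_3(21) = 2.7712. This is Case 1 of the Master Theorem (c < log_b(a), work dominated by leaves), giving O(n^(log_3 21)).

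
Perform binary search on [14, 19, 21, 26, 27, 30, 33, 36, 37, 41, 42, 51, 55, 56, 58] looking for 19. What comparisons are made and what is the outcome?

Binary search for 19 in [14, 19, 21, 26, 27, 30, 33, 36, 37, 41, 42, 51, 55, 56, 58]:

lo=0, hi=14, mid=7, arr[mid]=36 -> 36 > 19, search left half
lo=0, hi=6, mid=3, arr[mid]=26 -> 26 > 19, search left half
lo=0, hi=2, mid=1, arr[mid]=19 -> Found target at index 1!

Binary search finds 19 at index 1 after 3 comparisons. The search repeatedly halves the search space by comparing with the middle element.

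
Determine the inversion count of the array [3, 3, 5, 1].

Finding inversions in [3, 3, 5, 1]:

(0, 3): arr[0]=3 > arr[3]=1
(1, 3): arr[1]=3 > arr[3]=1
(2, 3): arr[2]=5 > arr[3]=1

Total inversions: 3

The array has 3 inversion(s): (0,3), (1,3), (2,3). Each pair (i,j) satisfies i < j and arr[i] > arr[j].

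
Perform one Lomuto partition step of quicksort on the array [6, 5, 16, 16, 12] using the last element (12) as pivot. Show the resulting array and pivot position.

Lomuto partition with pivot = 12:

Initial array: [6, 5, 16, 16, 12]

arr[0]=6 <= 12: swap with position 0, array becomes [6, 5, 16, 16, 12]
arr[1]=5 <= 12: swap with position 1, array becomes [6, 5, 16, 16, 12]
arr[2]=16 > 12: no swap
arr[3]=16 > 12: no swap

Place pivot at position 2: [6, 5, 12, 16, 16]
Pivot position: 2

After partitioning with pivot 12, the array becomes [6, 5, 12, 16, 16]. The pivot is placed at index 2. All elements to the left of the pivot are <= 12, and all elements to the right are > 12.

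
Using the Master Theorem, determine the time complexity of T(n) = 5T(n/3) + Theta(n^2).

Master Theorem for T(n) = 5T(n/3) + O(n^2):

a = 5, b = 3, c = 2
log_b(a) = log_3(5) = 1.4650

Case 3: c = 2 > log_3(5) = 1.4650
T(n) = O(n^2) = O(n^2)

For T(n) = 5T(n/3) + O(n^2): log_3(5) = 1.4650. This is Case 3 of the Master Theorem (c > log_b(a), work dominated by root), giving O(n^2).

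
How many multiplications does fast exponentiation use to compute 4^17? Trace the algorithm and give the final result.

Computing 4^17 by squaring (build up from 4^1; each line after the first costs one multiplication):

4^1 = 4
4^2 = (4^1)^2 = 4^2 = 16
4^4 = (4^2)^2 = 16^2 = 256
4^8 = (4^4)^2 = 256^2 = 65536
4^16 = (4^8)^2 = 65536^2 = 4294967296
4^17 = 4 * 4^16 = 4 * 4294967296 = 17179869184

Result: 17179869184
Multiplications needed: 5 (5 lines after 4^1)

4^17 = 17179869184. Using exponentiation by squaring, this requires 5 multiplications. The key idea: if the exponent is even, square the half-power; if odd, multiply by the base once.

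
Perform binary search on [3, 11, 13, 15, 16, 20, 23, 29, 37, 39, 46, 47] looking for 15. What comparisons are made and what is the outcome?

Binary search for 15 in [3, 11, 13, 15, 16, 20, 23, 29, 37, 39, 46, 47]:

lo=0, hi=11, mid=5, arr[mid]=20 -> 20 > 15, search left half
lo=0, hi=4, mid=2, arr[mid]=13 -> 13 < 15, search right half
lo=3, hi=4, mid=3, arr[mid]=15 -> Found target at index 3!

Binary search finds 15 at index 3 after 3 comparisons. The search repeatedly halves the search space by comparing with the middle element.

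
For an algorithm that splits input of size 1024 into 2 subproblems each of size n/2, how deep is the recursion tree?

For divide and conquer with division factor 2:

Problem sizes at each level:
Level 0: 1024
Level 1: 512
Level 2: 256
Level 3: 128
Level 4: 64
Level 5: 32
Level 6: 16
Level 7: 8
Level 8: 4
Level 9: 2
Level 10: 1

The root is level 0 and the size-1 base case is level 10 (the tree spans levels 0 through 10, i.e. 11 levels counting the root), so the depth is the number of divisions: log_2(1024) = 10

The recursion tree depth is log_2(1024) = 10. At each level, the problem size is divided by 2, so it takes 10 divisions to reduce to a base case of size 1. The algorithm makes 2 recursive calls at each level.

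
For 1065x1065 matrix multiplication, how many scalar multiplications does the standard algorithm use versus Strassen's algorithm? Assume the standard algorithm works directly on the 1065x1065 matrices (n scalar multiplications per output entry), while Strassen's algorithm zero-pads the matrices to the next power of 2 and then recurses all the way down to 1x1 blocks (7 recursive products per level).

Matrix multiplication for 1065x1065 matrices:

Strassen's algorithm requires power-of-2 dimensions. Pad 1065x1065 to 2048x2048 (next power of 2).

Standard algorithm: 1065^3 = 1207949625 multiplications
Strassen's algorithm: 7^(log2(2048)) = 7^11 = 1977326743 multiplications
Difference: 1207949625 - 1977326743 = -769377118 (Strassen uses MORE here due to padding overhead — for small or just-over-power-of-2 n, padding can outweigh the per-level savings)

Standard: 1207949625 multiplications (1065^3). Strassen: 1977326743 multiplications (7^11, after padding to 2048x2048). Strassen reduces 8 recursive multiplications to 7 at each level.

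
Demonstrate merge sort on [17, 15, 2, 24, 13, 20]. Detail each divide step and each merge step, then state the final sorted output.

Merge sort trace:

Split: [17, 15, 2, 24, 13, 20] -> [17, 15, 2] and [24, 13, 20]
  Split: [17, 15, 2] -> [17] and [15, 2]
    Split: [15, 2] -> [15] and [2]
    Merge: [15] + [2] -> [2, 15]
  Merge: [17] + [2, 15] -> [2, 15, 17]
  Split: [24, 13, 20] -> [24] and [13, 20]
    Split: [13, 20] -> [13] and [20]
    Merge: [13] + [20] -> [13, 20]
  Merge: [24] + [13, 20] -> [13, 20, 24]
Merge: [2, 15, 17] + [13, 20, 24] -> [2, 13, 15, 17, 20, 24]

Final sorted array: [2, 13, 15, 17, 20, 24]

The merge sort proceeds by recursively splitting the array and merging sorted halves.
After all merges, the sorted array is [2, 13, 15, 17, 20, 24].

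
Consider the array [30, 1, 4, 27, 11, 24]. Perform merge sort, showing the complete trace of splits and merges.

Merge sort trace:

Split: [30, 1, 4, 27, 11, 24] -> [30, 1, 4] and [27, 11, 24]
  Split: [30, 1, 4] -> [30] and [1, 4]
    Split: [1, 4] -> [1] and [4]
    Merge: [1] + [4] -> [1, 4]
  Merge: [30] + [1, 4] -> [1, 4, 30]
  Split: [27, 11, 24] -> [27] and [11, 24]
    Split: [11, 24] -> [11] and [24]
    Merge: [11] + [24] -> [11, 24]
  Merge: [27] + [11, 24] -> [11, 24, 27]
Merge: [1, 4, 30] + [11, 24, 27] -> [1, 4, 11, 24, 27, 30]

Final sorted array: [1, 4, 11, 24, 27, 30]

The merge sort proceeds by recursively splitting the array and merging sorted halves.
After all merges, the sorted array is [1, 4, 11, 24, 27, 30].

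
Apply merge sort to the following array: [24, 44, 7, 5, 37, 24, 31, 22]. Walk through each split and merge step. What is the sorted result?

Merge sort trace:

Split: [24, 44, 7, 5, 37, 24, 31, 22] -> [24, 44, 7, 5] and [37, 24, 31, 22]
  Split: [24, 44, 7, 5] -> [24, 44] and [7, 5]
    Split: [24, 44] -> [24] and [44]
    Merge: [24] + [44] -> [24, 44]
    Split: [7, 5] -> [7] and [5]
    Merge: [7] + [5] -> [5, 7]
  Merge: [24, 44] + [5, 7] -> [5, 7, 24, 44]
  Split: [37, 24, 31, 22] -> [37, 24] and [31, 22]
    Split: [37, 24] -> [37] and [24]
    Merge: [37] + [24] -> [24, 37]
    Split: [31, 22] -> [31] and [22]
    Merge: [31] + [22] -> [22, 31]
  Merge: [24, 37] + [22, 31] -> [22, 24, 31, 37]
Merge: [5, 7, 24, 44] + [22, 24, 31, 37] -> [5, 7, 22, 24, 24, 31, 37, 44]

Final sorted array: [5, 7, 22, 24, 24, 31, 37, 44]

The merge sort proceeds by recursively splitting the array and merging sorted halves.
After all merges, the sorted array is [5, 7, 22, 24, 24, 31, 37, 44].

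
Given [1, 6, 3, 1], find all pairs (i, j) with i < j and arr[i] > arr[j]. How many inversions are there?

Finding inversions in [1, 6, 3, 1]:

(1, 2): arr[1]=6 > arr[2]=3
(1, 3): arr[1]=6 > arr[3]=1
(2, 3): arr[2]=3 > arr[3]=1

Total inversions: 3

The array has 3 inversion(s): (1,2), (1,3), (2,3). Each pair (i,j) satisfies i < j and arr[i] > arr[j].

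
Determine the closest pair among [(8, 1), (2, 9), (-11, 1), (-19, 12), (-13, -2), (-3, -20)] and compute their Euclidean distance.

Computing all pairwise distances among 6 points:

d((8, 1), (2, 9)) = 10.0
d((8, 1), (-11, 1)) = 19.0
d((8, 1), (-19, 12)) = 29.1548
d((8, 1), (-13, -2)) = 21.2132
d((8, 1), (-3, -20)) = 23.7065
d((2, 9), (-11, 1)) = 15.2643
d((2, 9), (-19, 12)) = 21.2132
d((2, 9), (-13, -2)) = 18.6011
d((2, 9), (-3, -20)) = 29.4279
d((-11, 1), (-19, 12)) = 13.6015
d((-11, 1), (-13, -2)) = 3.6056 <-- minimum
d((-11, 1), (-3, -20)) = 22.4722
d((-19, 12), (-13, -2)) = 15.2315
d((-19, 12), (-3, -20)) = 35.7771
d((-13, -2), (-3, -20)) = 20.5913

Closest pair: (-11, 1) and (-13, -2) with distance 3.6056

The closest pair is (-11, 1) and (-13, -2) with Euclidean distance 3.6056. For 6 points, brute-force pairwise comparison is shown above. For large n, the divide-and-conquer algorithm (sort by x, recurse on halves, check the dividing strip) achieves O(n log n).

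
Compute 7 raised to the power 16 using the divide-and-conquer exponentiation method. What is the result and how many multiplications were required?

Computing 7^16 by squaring (build up from 7^1; each line after the first costs one multiplication):

7^1 = 7
7^2 = (7^1)^2 = 7^2 = 49
7^4 = (7^2)^2 = 49^2 = 2401
7^8 = (7^4)^2 = 2401^2 = 5764801
7^16 = (7^8)^2 = 5764801^2 = 33232930569601

Result: 33232930569601
Multiplications needed: 4 (4 lines after 7^1)

7^16 = 33232930569601. Using exponentiation by squaring, this requires 4 multiplications. The key idea: if the exponent is even, square the half-power; if odd, multiply by the base once.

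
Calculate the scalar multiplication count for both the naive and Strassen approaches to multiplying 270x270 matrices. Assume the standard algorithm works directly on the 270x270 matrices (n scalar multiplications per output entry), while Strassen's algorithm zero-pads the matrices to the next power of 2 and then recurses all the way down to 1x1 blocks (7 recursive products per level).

Matrix multiplication for 270x270 matrices:

Strassen's algorithm requires power-of-2 dimensions. Pad 270x270 to 512x512 (next power of 2).

Standard algorithm: 270^3 = 19683000 multiplications
Strassen's algorithm: 7^(log2(512)) = 7^9 = 40353607 multiplications
Difference: 19683000 - 40353607 = -20670607 (Strassen uses MORE here due to padding overhead — for small or just-over-power-of-2 n, padding can outweigh the per-level savings)

Standard: 19683000 multiplications (270^3). Strassen: 40353607 multiplications (7^9, after padding to 512x512). Strassen reduces 8 recursive multiplications to 7 at each level.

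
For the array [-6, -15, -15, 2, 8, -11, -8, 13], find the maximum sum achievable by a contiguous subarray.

Using Kadane's algorithm on [-6, -15, -15, 2, 8, -11, -8, 13]:

Scanning through the array:
Position 1 (value -15): max_ending_here = -15, max_so_far = -6
Position 2 (value -15): max_ending_here = -15, max_so_far = -6
Position 3 (value 2): max_ending_here = 2, max_so_far = 2
Position 4 (value 8): max_ending_here = 10, max_so_far = 10
Position 5 (value -11): max_ending_here = -1, max_so_far = 10
Position 6 (value -8): max_ending_here = -8, max_so_far = 10
Position 7 (value 13): max_ending_here = 13, max_so_far = 13

Maximum subarray: [13]
Maximum sum: 13

The maximum subarray is [13] with sum 13. This subarray runs from index 7 to index 7.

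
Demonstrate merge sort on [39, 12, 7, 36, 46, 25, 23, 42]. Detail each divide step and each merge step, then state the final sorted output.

Merge sort trace:

Split: [39, 12, 7, 36, 46, 25, 23, 42] -> [39, 12, 7, 36] and [46, 25, 23, 42]
  Split: [39, 12, 7, 36] -> [39, 12] and [7, 36]
    Split: [39, 12] -> [39] and [12]
    Merge: [39] + [12] -> [12, 39]
    Split: [7, 36] -> [7] and [36]
    Merge: [7] + [36] -> [7, 36]
  Merge: [12, 39] + [7, 36] -> [7, 12, 36, 39]
  Split: [46, 25, 23, 42] -> [46, 25] and [23, 42]
    Split: [46, 25] -> [46] and [25]
    Merge: [46] + [25] -> [25, 46]
    Split: [23, 42] -> [23] and [42]
    Merge: [23] + [42] -> [23, 42]
  Merge: [25, 46] + [23, 42] -> [23, 25, 42, 46]
Merge: [7, 12, 36, 39] + [23, 25, 42, 46] -> [7, 12, 23, 25, 36, 39, 42, 46]

Final sorted array: [7, 12, 23, 25, 36, 39, 42, 46]

The merge sort proceeds by recursively splitting the array and merging sorted halves.
After all merges, the sorted array is [7, 12, 23, 25, 36, 39, 42, 46].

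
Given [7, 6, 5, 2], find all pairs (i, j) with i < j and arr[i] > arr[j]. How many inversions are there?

Finding inversions in [7, 6, 5, 2]:

(0, 1): arr[0]=7 > arr[1]=6
(0, 2): arr[0]=7 > arr[2]=5
(0, 3): arr[0]=7 > arr[3]=2
(1, 2): arr[1]=6 > arr[2]=5
(1, 3): arr[1]=6 > arr[3]=2
(2, 3): arr[2]=5 > arr[3]=2

Total inversions: 6

The array has 6 inversion(s): (0,1), (0,2), (0,3), (1,2), (1,3), (2,3). Each pair (i,j) satisfies i < j and arr[i] > arr[j].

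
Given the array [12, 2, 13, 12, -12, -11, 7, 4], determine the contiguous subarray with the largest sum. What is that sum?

Using Kadane's algorithm on [12, 2, 13, 12, -12, -11, 7, 4]:

Scanning through the array:
Position 1 (value 2): max_ending_here = 14, max_so_far = 14
Position 2 (value 13): max_ending_here = 27, max_so_far = 27
Position 3 (value 12): max_ending_here = 39, max_so_far = 39
Position 4 (value -12): max_ending_here = 27, max_so_far = 39
Position 5 (value -11): max_ending_here = 16, max_so_far = 39
Position 6 (value 7): max_ending_here = 23, max_so_far = 39
Position 7 (value 4): max_ending_here = 27, max_so_far = 39

Maximum subarray: [12, 2, 13, 12]
Maximum sum: 39

The maximum subarray is [12, 2, 13, 12] with sum 39. This subarray runs from index 0 to index 3.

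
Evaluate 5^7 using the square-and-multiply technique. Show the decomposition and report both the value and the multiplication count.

Computing 5^7 by squaring (build up from 5^1; each line after the first costs one multiplication):

5^1 = 5
5^2 = (5^1)^2 = 5^2 = 25
5^3 = 5 * 5^2 = 5 * 25 = 125
5^6 = (5^3)^2 = 125^2 = 15625
5^7 = 5 * 5^6 = 5 * 15625 = 78125

Result: 78125
Multiplications needed: 4 (4 lines after 5^1)

5^7 = 78125. Using exponentiation by squaring, this requires 4 multiplications. The key idea: if the exponent is even, square the half-power; if odd, multiply by the base once.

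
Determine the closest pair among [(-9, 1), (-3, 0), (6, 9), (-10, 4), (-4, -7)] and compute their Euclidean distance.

Computing all pairwise distances among 5 points:

d((-9, 1), (-3, 0)) = 6.0828
d((-9, 1), (6, 9)) = 17.0
d((-9, 1), (-10, 4)) = 3.1623 <-- minimum
d((-9, 1), (-4, -7)) = 9.434
d((-3, 0), (6, 9)) = 12.7279
d((-3, 0), (-10, 4)) = 8.0623
d((-3, 0), (-4, -7)) = 7.0711
d((6, 9), (-10, 4)) = 16.7631
d((6, 9), (-4, -7)) = 18.868
d((-10, 4), (-4, -7)) = 12.53

Closest pair: (-9, 1) and (-10, 4) with distance 3.1623

The closest pair is (-9, 1) and (-10, 4) with Euclidean distance 3.1623. For 5 points, brute-force pairwise comparison is shown above. For large n, the divide-and-conquer algorithm (sort by x, recurse on halves, check the dividing strip) achieves O(n log n).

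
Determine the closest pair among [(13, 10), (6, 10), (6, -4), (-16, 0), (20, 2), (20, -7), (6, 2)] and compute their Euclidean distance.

Computing all pairwise distances among 7 points:

d((13, 10), (6, 10)) = 7.0
d((13, 10), (6, -4)) = 15.6525
d((13, 10), (-16, 0)) = 30.6757
d((13, 10), (20, 2)) = 10.6301
d((13, 10), (20, -7)) = 18.3848
d((13, 10), (6, 2)) = 10.6301
d((6, 10), (6, -4)) = 14.0
d((6, 10), (-16, 0)) = 24.1661
d((6, 10), (20, 2)) = 16.1245
d((6, 10), (20, -7)) = 22.0227
d((6, 10), (6, 2)) = 8.0
d((6, -4), (-16, 0)) = 22.3607
d((6, -4), (20, 2)) = 15.2315
d((6, -4), (20, -7)) = 14.3178
d((6, -4), (6, 2)) = 6.0 <-- minimum
d((-16, 0), (20, 2)) = 36.0555
d((-16, 0), (20, -7)) = 36.6742
d((-16, 0), (6, 2)) = 22.0907
d((20, 2), (20, -7)) = 9.0
d((20, 2), (6, 2)) = 14.0
d((20, -7), (6, 2)) = 16.6433

Closest pair: (6, -4) and (6, 2) with distance 6.0

The closest pair is (6, -4) and (6, 2) with Euclidean distance 6.0. For 7 points, brute-force pairwise comparison is shown above. For large n, the divide-and-conquer algorithm (sort by x, recurse on halves, check the dividing strip) achieves O(n log n).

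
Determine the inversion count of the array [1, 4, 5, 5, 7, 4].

Finding inversions in [1, 4, 5, 5, 7, 4]:

(2, 5): arr[2]=5 > arr[5]=4
(3, 5): arr[3]=5 > arr[5]=4
(4, 5): arr[4]=7 > arr[5]=4

Total inversions: 3

The array has 3 inversion(s): (2,5), (3,5), (4,5). Each pair (i,j) satisfies i < j and arr[i] > arr[j].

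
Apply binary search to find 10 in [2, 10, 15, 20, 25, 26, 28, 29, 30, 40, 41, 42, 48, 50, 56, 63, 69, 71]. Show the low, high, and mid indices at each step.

Binary search for 10 in [2, 10, 15, 20, 25, 26, 28, 29, 30, 40, 41, 42, 48, 50, 56, 63, 69, 71]:

lo=0, hi=17, mid=8, arr[mid]=30 -> 30 > 10, search left half
lo=0, hi=7, mid=3, arr[mid]=20 -> 20 > 10, search left half
lo=0, hi=2, mid=1, arr[mid]=10 -> Found target at index 1!

Binary search finds 10 at index 1 after 3 comparisons. The search repeatedly halves the search space by comparing with the middle element.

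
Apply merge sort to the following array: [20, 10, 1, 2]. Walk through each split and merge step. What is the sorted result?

Merge sort trace:

Split: [20, 10, 1, 2] -> [20, 10] and [1, 2]
  Split: [20, 10] -> [20] and [10]
  Merge: [20] + [10] -> [10, 20]
  Split: [1, 2] -> [1] and [2]
  Merge: [1] + [2] -> [1, 2]
Merge: [10, 20] + [1, 2] -> [1, 2, 10, 20]

Final sorted array: [1, 2, 10, 20]

The merge sort proceeds by recursively splitting the array and merging sorted halves.
After all merges, the sorted array is [1, 2, 10, 20].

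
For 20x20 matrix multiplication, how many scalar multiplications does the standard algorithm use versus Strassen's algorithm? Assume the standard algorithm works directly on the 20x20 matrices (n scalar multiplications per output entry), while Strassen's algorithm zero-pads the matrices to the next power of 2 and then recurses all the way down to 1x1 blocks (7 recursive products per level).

Matrix multiplication for 20x20 matrices:

Strassen's algorithm requires power-of-2 dimensions. Pad 20x20 to 32x32 (next power of 2).

Standard algorithm: 20^3 = 8000 multiplications
Strassen's algorithm: 7^(log2(32)) = 7^5 = 16807 multiplications
Difference: 8000 - 16807 = -8807 (Strassen uses MORE here due to padding overhead — for small or just-over-power-of-2 n, padding can outweigh the per-level savings)

Standard: 8000 multiplications (20^3). Strassen: 16807 multiplications (7^5, after padding to 32x32). Strassen reduces 8 recursive multiplications to 7 at each level.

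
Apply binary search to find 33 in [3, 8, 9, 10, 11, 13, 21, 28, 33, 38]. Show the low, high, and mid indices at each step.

Binary search for 33 in [3, 8, 9, 10, 11, 13, 21, 28, 33, 38]:

lo=0, hi=9, mid=4, arr[mid]=11 -> 11 < 33, search right half
lo=5, hi=9, mid=7, arr[mid]=28 -> 28 < 33, search right half
lo=8, hi=9, mid=8, arr[mid]=33 -> Found target at index 8!

Binary search finds 33 at index 8 after 3 comparisons. The search repeatedly halves the search space by comparing with the middle element.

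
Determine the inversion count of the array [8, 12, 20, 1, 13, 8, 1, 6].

Finding inversions in [8, 12, 20, 1, 13, 8, 1, 6]:

(0, 3): arr[0]=8 > arr[3]=1
(0, 6): arr[0]=8 > arr[6]=1
(0, 7): arr[0]=8 > arr[7]=6
(1, 3): arr[1]=12 > arr[3]=1
(1, 5): arr[1]=12 > arr[5]=8
(1, 6): arr[1]=12 > arr[6]=1
(1, 7): arr[1]=12 > arr[7]=6
(2, 3): arr[2]=20 > arr[3]=1
(2, 4): arr[2]=20 > arr[4]=13
(2, 5): arr[2]=20 > arr[5]=8
(2, 6): arr[2]=20 > arr[6]=1
(2, 7): arr[2]=20 > arr[7]=6
(4, 5): arr[4]=13 > arr[5]=8
(4, 6): arr[4]=13 > arr[6]=1
(4, 7): arr[4]=13 > arr[7]=6
(5, 6): arr[5]=8 > arr[6]=1
(5, 7): arr[5]=8 > arr[7]=6

Total inversions: 17

The array has 17 inversion(s): (0,3), (0,6), (0,7), (1,3), (1,5), (1,6), (1,7), (2,3), (2,4), (2,5), (2,6), (2,7), (4,5), (4,6), (4,7), (5,6), (5,7). Each pair (i,j) satisfies i < j and arr[i] > arr[j].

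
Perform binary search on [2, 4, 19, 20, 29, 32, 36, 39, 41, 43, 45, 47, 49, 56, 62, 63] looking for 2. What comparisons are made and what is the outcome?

Binary search for 2 in [2, 4, 19, 20, 29, 32, 36, 39, 41, 43, 45, 47, 49, 56, 62, 63]:

lo=0, hi=15, mid=7, arr[mid]=39 -> 39 > 2, search left half
lo=0, hi=6, mid=3, arr[mid]=20 -> 20 > 2, search left half
lo=0, hi=2, mid=1, arr[mid]=4 -> 4 > 2, search left half
lo=0, hi=0, mid=0, arr[mid]=2 -> Found target at index 0!

Binary search finds 2 at index 0 after 4 comparisons. The search repeatedly halves the search space by comparing with the middle element.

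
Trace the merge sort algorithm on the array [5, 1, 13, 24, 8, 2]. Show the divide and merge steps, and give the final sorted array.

Merge sort trace:

Split: [5, 1, 13, 24, 8, 2] -> [5, 1, 13] and [24, 8, 2]
  Split: [5, 1, 13] -> [5] and [1, 13]
    Split: [1, 13] -> [1] and [13]
    Merge: [1] + [13] -> [1, 13]
  Merge: [5] + [1, 13] -> [1, 5, 13]
  Split: [24, 8, 2] -> [24] and [8, 2]
    Split: [8, 2] -> [8] and [2]
    Merge: [8] + [2] -> [2, 8]
  Merge: [24] + [2, 8] -> [2, 8, 24]
Merge: [1, 5, 13] + [2, 8, 24] -> [1, 2, 5, 8, 13, 24]

Final sorted array: [1, 2, 5, 8, 13, 24]

The merge sort proceeds by recursively splitting the array and merging sorted halves.
After all merges, the sorted array is [1, 2, 5, 8, 13, 24].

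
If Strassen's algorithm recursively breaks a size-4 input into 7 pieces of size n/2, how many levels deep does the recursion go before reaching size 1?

For divide and conquer with division factor 2:

Problem sizes at each level:
Level 0: 4
Level 1: 2
Level 2: 1

The root is level 0 and the size-1 base case is level 2 (the tree spans levels 0 through 2, i.e. 3 levels counting the root), so the depth is the number of divisions: log_2(4) = 2

The recursion tree depth is log_2(4) = 2. At each level, the problem size is divided by 2, so it takes 2 divisions to reduce to a base case of size 1. The algorithm makes 7 recursive calls at each level.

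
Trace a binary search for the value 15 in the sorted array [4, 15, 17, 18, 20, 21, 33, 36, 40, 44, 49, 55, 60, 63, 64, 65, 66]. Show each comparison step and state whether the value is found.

Binary search for 15 in [4, 15, 17, 18, 20, 21, 33, 36, 40, 44, 49, 55, 60, 63, 64, 65, 66]:

lo=0, hi=16, mid=8, arr[mid]=40 -> 40 > 15, search left half
lo=0, hi=7, mid=3, arr[mid]=18 -> 18 > 15, search left half
lo=0, hi=2, mid=1, arr[mid]=15 -> Found target at index 1!

Binary search finds 15 at index 1 after 3 comparisons. The search repeatedly halves the search space by comparing with the middle element.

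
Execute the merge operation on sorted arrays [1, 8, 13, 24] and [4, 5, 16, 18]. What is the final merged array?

Merging process:

Compare 1 vs 4: take 1 from left. Merged: [1]
Compare 8 vs 4: take 4 from right. Merged: [1, 4]
Compare 8 vs 5: take 5 from right. Merged: [1, 4, 5]
Compare 8 vs 16: take 8 from left. Merged: [1, 4, 5, 8]
Compare 13 vs 16: take 13 from left. Merged: [1, 4, 5, 8, 13]
Compare 24 vs 16: take 16 from right. Merged: [1, 4, 5, 8, 13, 16]
Compare 24 vs 18: take 18 from right. Merged: [1, 4, 5, 8, 13, 16, 18]
Append remaining from left: [24]. Merged: [1, 4, 5, 8, 13, 16, 18, 24]

Final merged array: [1, 4, 5, 8, 13, 16, 18, 24]
Total comparisons: 7

The merged array is [1, 4, 5, 8, 13, 16, 18, 24], requiring 7 comparisons. The merge step runs in O(n) time where n is the total number of elements.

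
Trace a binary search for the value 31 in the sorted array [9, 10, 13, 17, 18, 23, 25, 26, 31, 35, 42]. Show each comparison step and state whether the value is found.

Binary search for 31 in [9, 10, 13, 17, 18, 23, 25, 26, 31, 35, 42]:

lo=0, hi=10, mid=5, arr[mid]=23 -> 23 < 31, search right half
lo=6, hi=10, mid=8, arr[mid]=31 -> Found target at index 8!

Binary search finds 31 at index 8 after 2 comparisons. The search repeatedly halves the search space by comparing with the middle element.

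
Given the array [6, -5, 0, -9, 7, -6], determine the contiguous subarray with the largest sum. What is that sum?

Using Kadane's algorithm on [6, -5, 0, -9, 7, -6]:

Scanning through the array:
Position 1 (value -5): max_ending_here = 1, max_so_far = 6
Position 2 (value 0): max_ending_here = 1, max_so_far = 6
Position 3 (value -9): max_ending_here = -8, max_so_far = 6
Position 4 (value 7): max_ending_here = 7, max_so_far = 7
Position 5 (value -6): max_ending_here = 1, max_so_far = 7

Maximum subarray: [7]
Maximum sum: 7

The maximum subarray is [7] with sum 7. This subarray runs from index 4 to index 4.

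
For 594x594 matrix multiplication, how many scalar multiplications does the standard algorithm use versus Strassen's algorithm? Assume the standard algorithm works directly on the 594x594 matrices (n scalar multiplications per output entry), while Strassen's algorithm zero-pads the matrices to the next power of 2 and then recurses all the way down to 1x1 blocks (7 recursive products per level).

Matrix multiplication for 594x594 matrices:

Strassen's algorithm requires power-of-2 dimensions. Pad 594x594 to 1024x1024 (next power of 2).

Standard algorithm: 594^3 = 209584584 multiplications
Strassen's algorithm: 7^(log2(1024)) = 7^10 = 282475249 multiplications
Difference: 209584584 - 282475249 = -72890665 (Strassen uses MORE here due to padding overhead — for small or just-over-power-of-2 n, padding can outweigh the per-level savings)

Standard: 209584584 multiplications (594^3). Strassen: 282475249 multiplications (7^10, after padding to 1024x1024). Strassen reduces 8 recursive multiplications to 7 at each level.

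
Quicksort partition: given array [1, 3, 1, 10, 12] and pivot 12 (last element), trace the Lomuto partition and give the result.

Lomuto partition with pivot = 12:

Initial array: [1, 3, 1, 10, 12]

arr[0]=1 <= 12: swap with position 0, array becomes [1, 3, 1, 10, 12]
arr[1]=3 <= 12: swap with position 1, array becomes [1, 3, 1, 10, 12]
arr[2]=1 <= 12: swap with position 2, array becomes [1, 3, 1, 10, 12]
arr[3]=10 <= 12: swap with position 3, array becomes [1, 3, 1, 10, 12]

Place pivot at position 4: [1, 3, 1, 10, 12]
Pivot position: 4

After partitioning with pivot 12, the array becomes [1, 3, 1, 10, 12]. The pivot is placed at index 4. All elements to the left of the pivot are <= 12, and all elements to the right are > 12.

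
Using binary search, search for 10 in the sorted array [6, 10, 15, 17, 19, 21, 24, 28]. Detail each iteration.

Binary search for 10 in [6, 10, 15, 17, 19, 21, 24, 28]:

lo=0, hi=7, mid=3, arr[mid]=17 -> 17 > 10, search left half
lo=0, hi=2, mid=1, arr[mid]=10 -> Found target at index 1!

Binary search finds 10 at index 1 after 2 comparisons. The search repeatedly halves the search space by comparing with the middle element.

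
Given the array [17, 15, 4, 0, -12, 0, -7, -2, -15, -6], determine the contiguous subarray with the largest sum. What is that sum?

Using Kadane's algorithm on [17, 15, 4, 0, -12, 0, -7, -2, -15, -6]:

Scanning through the array:
Position 1 (value 15): max_ending_here = 32, max_so_far = 32
Position 2 (value 4): max_ending_here = 36, max_so_far = 36
Position 3 (value 0): max_ending_here = 36, max_so_far = 36
Position 4 (value -12): max_ending_here = 24, max_so_far = 36
Position 5 (value 0): max_ending_here = 24, max_so_far = 36
Position 6 (value -7): max_ending_here = 17, max_so_far = 36
Position 7 (value -2): max_ending_here = 15, max_so_far = 36
Position 8 (value -15): max_ending_here = 0, max_so_far = 36
Position 9 (value -6): max_ending_here = -6, max_so_far = 36

Maximum subarray: [17, 15, 4]
Maximum sum: 36

The maximum subarray is [17, 15, 4] with sum 36. This subarray runs from index 0 to index 2.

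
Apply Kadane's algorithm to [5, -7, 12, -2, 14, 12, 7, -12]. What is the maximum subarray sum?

Using Kadane's algorithm on [5, -7, 12, -2, 14, 12, 7, -12]:

Scanning through the array:
Position 1 (value -7): max_ending_here = -2, max_so_far = 5
Position 2 (value 12): max_ending_here = 12, max_so_far = 12
Position 3 (value -2): max_ending_here = 10, max_so_far = 12
Position 4 (value 14): max_ending_here = 24, max_so_far = 24
Position 5 (value 12): max_ending_here = 36, max_so_far = 36
Position 6 (value 7): max_ending_here = 43, max_so_far = 43
Position 7 (value -12): max_ending_here = 31, max_so_far = 43

Maximum subarray: [12, -2, 14, 12, 7]
Maximum sum: 43

The maximum subarray is [12, -2, 14, 12, 7] with sum 43. This subarray runs from index 2 to index 6.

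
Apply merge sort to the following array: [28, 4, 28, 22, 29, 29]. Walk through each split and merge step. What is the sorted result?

Merge sort trace:

Split: [28, 4, 28, 22, 29, 29] -> [28, 4, 28] and [22, 29, 29]
  Split: [28, 4, 28] -> [28] and [4, 28]
    Split: [4, 28] -> [4] and [28]
    Merge: [4] + [28] -> [4, 28]
  Merge: [28] + [4, 28] -> [4, 28, 28]
  Split: [22, 29, 29] -> [22] and [29, 29]
    Split: [29, 29] -> [29] and [29]
    Merge: [29] + [29] -> [29, 29]
  Merge: [22] + [29, 29] -> [22, 29, 29]
Merge: [4, 28, 28] + [22, 29, 29] -> [4, 22, 28, 28, 29, 29]

Final sorted array: [4, 22, 28, 28, 29, 29]

The merge sort proceeds by recursively splitting the array and merging sorted halves.
After all merges, the sorted array is [4, 22, 28, 28, 29, 29].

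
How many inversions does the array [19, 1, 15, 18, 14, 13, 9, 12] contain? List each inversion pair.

Finding inversions in [19, 1, 15, 18, 14, 13, 9, 12]:

(0, 1): arr[0]=19 > arr[1]=1
(0, 2): arr[0]=19 > arr[2]=15
(0, 3): arr[0]=19 > arr[3]=18
(0, 4): arr[0]=19 > arr[4]=14
(0, 5): arr[0]=19 > arr[5]=13
(0, 6): arr[0]=19 > arr[6]=9
(0, 7): arr[0]=19 > arr[7]=12
(2, 4): arr[2]=15 > arr[4]=14
(2, 5): arr[2]=15 > arr[5]=13
(2, 6): arr[2]=15 > arr[6]=9
(2, 7): arr[2]=15 > arr[7]=12
(3, 4): arr[3]=18 > arr[4]=14
(3, 5): arr[3]=18 > arr[5]=13
(3, 6): arr[3]=18 > arr[6]=9
(3, 7): arr[3]=18 > arr[7]=12
(4, 5): arr[4]=14 > arr[5]=13
(4, 6): arr[4]=14 > arr[6]=9
(4, 7): arr[4]=14 > arr[7]=12
(5, 6): arr[5]=13 > arr[6]=9
(5, 7): arr[5]=13 > arr[7]=12

Total inversions: 20

The array has 20 inversion(s): (0,1), (0,2), (0,3), (0,4), (0,5), (0,6), (0,7), (2,4), (2,5), (2,6), (2,7), (3,4), (3,5), (3,6), (3,7), (4,5), (4,6), (4,7), (5,6), (5,7). Each pair (i,j) satisfies i < j and arr[i] > arr[j].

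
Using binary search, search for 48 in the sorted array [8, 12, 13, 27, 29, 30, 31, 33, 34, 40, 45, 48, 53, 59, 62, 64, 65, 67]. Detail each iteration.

Binary search for 48 in [8, 12, 13, 27, 29, 30, 31, 33, 34, 40, 45, 48, 53, 59, 62, 64, 65, 67]:

lo=0, hi=17, mid=8, arr[mid]=34 -> 34 < 48, search right half
lo=9, hi=17, mid=13, arr[mid]=59 -> 59 > 48, search left half
lo=9, hi=12, mid=10, arr[mid]=45 -> 45 < 48, search right half
lo=11, hi=12, mid=11, arr[mid]=48 -> Found target at index 11!

Binary search finds 48 at index 11 after 4 comparisons. The search repeatedly halves the search space by comparing with the middle element.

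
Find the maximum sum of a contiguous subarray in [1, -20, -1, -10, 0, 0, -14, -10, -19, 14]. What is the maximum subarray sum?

Using Kadane's algorithm on [1, -20, -1, -10, 0, 0, -14, -10, -19, 14]:

Scanning through the array:
Position 1 (value -20): max_ending_here = -19, max_so_far = 1
Position 2 (value -1): max_ending_here = -1, max_so_far = 1
Position 3 (value -10): max_ending_here = -10, max_so_far = 1
Position 4 (value 0): max_ending_here = 0, max_so_far = 1
Position 5 (value 0): max_ending_here = 0, max_so_far = 1
Position 6 (value -14): max_ending_here = -14, max_so_far = 1
Position 7 (value -10): max_ending_here = -10, max_so_far = 1
Position 8 (value -19): max_ending_here = -19, max_so_far = 1
Position 9 (value 14): max_ending_here = 14, max_so_far = 14

Maximum subarray: [14]
Maximum sum: 14

The maximum subarray is [14] with sum 14. This subarray runs from index 9 to index 9.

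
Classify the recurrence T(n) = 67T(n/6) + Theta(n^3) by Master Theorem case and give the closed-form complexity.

Master Theorem for T(n) = 67T(n/6) + O(n^3):

a = 67, b = 6, c = 3
log_b(a) = log_6(67) = 2.3467

Case 3: c = 3 > log_6(67) = 2.3467
T(n) = O(n^3) = O(n^3)

For T(n) = 67T(n/6) + O(n^3): log_6(67) = 2.3467. This is Case 3 of the Master Theorem (c > log_b(a), work dominated by root), giving O(n^3).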